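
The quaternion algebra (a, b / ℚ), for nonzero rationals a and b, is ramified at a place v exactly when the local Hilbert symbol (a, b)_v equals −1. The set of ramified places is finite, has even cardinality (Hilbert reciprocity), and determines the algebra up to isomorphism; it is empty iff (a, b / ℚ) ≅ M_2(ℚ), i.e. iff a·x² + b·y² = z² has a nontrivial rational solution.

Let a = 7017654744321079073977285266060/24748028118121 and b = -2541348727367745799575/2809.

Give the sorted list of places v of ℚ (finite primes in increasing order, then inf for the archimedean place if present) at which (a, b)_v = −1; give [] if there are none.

[3, 5, 17, 43]

(a, b) ≡ (247710315, -72447) mod (ℚ^×)²; places V = {2, 3, 5, 7, 11, 17, 19, 23, 29, 31, 41, 43, 53, ∞}.
(a,b)_11: α=-2, u≡7; β=0, v≡7 (mod 11); (7|11)=-1, (7|11)=-1; sign (−1)^0·-1^0·-1^-2 = +1.
(a,b)_29: α=3, u≡14; β=2, v≡5 (mod 29); (14|29)=-1, (5|29)=+1; sign (−1)^0·-1^2·+1^3 = +1.
(a,b)_19: α=1, u≡15; β=3, v≡16 (mod 19); (15|19)=-1, (16|19)=+1; sign (−1)^1·-1^3·+1^1 = +1.
(a,b)_17: α=5, u≡4; β=2, v≡11 (mod 17); (4|17)=+1, (11|17)=-1; sign (−1)^0·+1^2·-1^5 = -1.
(a,b)_∞: sgn(247710315)=+, sgn(-72447)=−, so +1.
(a,b)_5: α=1, u≡2; β=2, v≡3 (mod 5); (2|5)=-1, (3|5)=-1; sign (−1)^0·-1^2·-1^1 = -1.
(a,b)_7: α=-2, u≡6; β=0, v≡3 (mod 7); (6|7)=-1, (3|7)=-1; sign (−1)^0·-1^0·-1^-2 = +1.
(a,b)_31: α=4, u≡14; β=3, v≡1 (mod 31); (14|31)=+1, (1|31)=+1; sign (−1)^0·+1^3·+1^4 = +1.
(a,b)_3: α=11, u≡1; β=3, v≡1 (mod 3); (1|3)=+1, (1|3)=+1; sign (−1)^1·+1^3·+1^11 = -1.
(a,b)_53: α=-4, u≡7; β=-2, v≡17 (mod 53); (7|53)=+1, (17|53)=+1; sign (−1)^0·+1^-2·+1^-4 = +1.
(a,b)_2: α=2, β=0; u≡3, v≡1 (mod 8); ε(u)ε(v)=1·0, αω(v)=2·0, βω(u)=0·1; sum ≡ 0  ⇒  +1.
(a,b)_23: α=-2, u≡8; β=0, v≡4 (mod 23); (8|23)=+1, (4|23)=+1; sign (−1)^0·+1^0·+1^-2 = +1.
(a,b)_41: α=1, u≡1; β=1, v≡33 (mod 41); (1|41)=+1, (33|41)=+1; sign (−1)^0·+1^1·+1^1 = +1.
(a,b)_43: α=3, u≡15; β=2, v≡29 (mod 43); (15|43)=+1, (29|43)=-1; sign (−1)^0·+1^2·-1^3 = -1.
Ram(247710315, -72447) = {3, 5, 17, 43}; no ℚ_3-point on the conic.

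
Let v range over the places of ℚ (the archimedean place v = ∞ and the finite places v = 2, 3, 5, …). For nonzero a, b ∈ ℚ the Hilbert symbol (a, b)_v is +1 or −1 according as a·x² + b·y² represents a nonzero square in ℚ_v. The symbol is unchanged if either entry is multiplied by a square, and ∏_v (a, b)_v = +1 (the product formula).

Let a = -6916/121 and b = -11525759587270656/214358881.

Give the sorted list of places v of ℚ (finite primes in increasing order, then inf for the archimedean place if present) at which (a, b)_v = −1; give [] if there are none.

[2, 3, 13, inf]

(a, b) ≡ (-1729, -21) mod (ℚ^×)²; places V = {2, 3, 7, 11, 13, 19, ∞}.
(a,b)_11: α=-2, u≡3; β=-8, v≡9 (mod 11); (3|11)=+1, (9|11)=+1; sign (−1)^0·+1^-8·+1^-2 = +1.
(a,b)_3: α=0, u≡2; β=3, v≡2 (mod 3); (2|3)=-1, (2|3)=-1; sign (−1)^0·-1^3·-1^0 = -1.
(a,b)_7: α=1, u≡3; β=1, v≡4 (mod 7); (3|7)=-1, (4|7)=+1; sign (−1)^1·-1^1·+1^1 = +1.
(a,b)_13: α=1, u≡10; β=4, v≡11 (mod 13); (10|13)=+1, (11|13)=-1; sign (−1)^0·+1^4·-1^1 = -1.
(a,b)_2: α=2, β=14; u≡7, v≡3 (mod 8); ε(u)ε(v)=1·1, αω(v)=2·1, βω(u)=14·0; sum ≡ 1  ⇒  -1.
(a,b)_∞: sgn(-1729)=−, sgn(-21)=−, so -1.
(a,b)_19: α=1, u≡5; β=4, v≡17 (mod 19); (5|19)=+1, (17|19)=+1; sign (−1)^0·+1^4·+1^1 = +1.
Ram(-1729, -21) = {2, 3, 13, ∞}; no ℚ_2-point on the conic.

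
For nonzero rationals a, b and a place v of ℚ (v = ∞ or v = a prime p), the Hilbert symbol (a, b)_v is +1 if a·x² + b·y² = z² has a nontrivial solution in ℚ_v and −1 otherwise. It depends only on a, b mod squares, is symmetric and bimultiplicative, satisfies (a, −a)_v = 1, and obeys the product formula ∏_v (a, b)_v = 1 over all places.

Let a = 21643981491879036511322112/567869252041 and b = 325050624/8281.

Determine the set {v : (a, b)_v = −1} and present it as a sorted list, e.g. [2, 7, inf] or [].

(a, b) ≡ (47027, 141081) mod (ℚ^×)²; places V = {2, 3, 7, 11, 13, 31, 37, 41, ∞}.
(a,b)_11: α=2, u≡7; β=0, v≡7 (mod 11); (7|11)=-1, (7|11)=-1; sign (−1)^0·-1^0·-1^2 = +1.
(a,b)_2: α=18, β=8; u≡3, v≡1 (mod 8); ε(u)ε(v)=1·0, αω(v)=18·0, βω(u)=8·1; sum ≡ 0  ⇒  +1.
(a,b)_∞: sgn(47027)=+, sgn(141081)=+, so +1.
(a,b)_7: α=-6, u≡4; β=-2, v≡3 (mod 7); (4|7)=+1, (3|7)=-1; sign (−1)^0·+1^-2·-1^-6 = +1.
(a,b)_37: α=3, u≡20; β=1, v≡13 (mod 37); (20|37)=-1, (13|37)=-1; sign (−1)^0·-1^1·-1^3 = +1.
(a,b)_13: α=-6, u≡2; β=-2, v≡8 (mod 13); (2|13)=-1, (8|13)=-1; sign (−1)^0·-1^-2·-1^-6 = +1.
(a,b)_3: α=8, u≡2; β=3, v≡2 (mod 3); (2|3)=-1, (2|3)=-1; sign (−1)^0·-1^3·-1^8 = -1.
(a,b)_31: α=3, u≡29; β=1, v≡16 (mod 31); (29|31)=-1, (16|31)=+1; sign (−1)^1·-1^1·+1^3 = +1.
(a,b)_41: α=3, u≡20; β=1, v≡24 (mod 41); (20|41)=+1, (24|41)=-1; sign (−1)^0·+1^1·-1^3 = -1.
|Ram(47027, 141081)| = 2, even; anisotropic at {3, 41}.

[3, 41]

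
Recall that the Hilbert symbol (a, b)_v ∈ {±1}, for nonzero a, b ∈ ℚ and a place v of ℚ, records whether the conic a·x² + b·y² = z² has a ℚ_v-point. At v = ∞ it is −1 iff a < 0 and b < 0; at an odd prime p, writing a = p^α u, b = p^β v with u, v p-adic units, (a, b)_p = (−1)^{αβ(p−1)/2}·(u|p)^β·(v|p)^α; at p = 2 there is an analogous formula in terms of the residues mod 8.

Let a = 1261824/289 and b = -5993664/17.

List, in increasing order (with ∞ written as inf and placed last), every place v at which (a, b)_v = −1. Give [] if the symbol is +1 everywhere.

(a, b) ≡ (4929, -1592067) mod (ℚ^×)²; places V = {2, 3, 17, 19, 31, 53, ∞}.
(a,b)_53: α=1, u≡38; β=1, v≡32 (mod 53); (38|53)=+1, (32|53)=-1; sign (−1)^0·+1^1·-1^1 = -1.
(a,b)_2: α=8, β=6; u≡1, v≡5 (mod 8); ε(u)ε(v)=0·0, αω(v)=8·1, βω(u)=6·0; sum ≡ 0  ⇒  +1.
(a,b)_19: α=0, u≡18; β=1, v≡9 (mod 19); (18|19)=-1, (9|19)=+1; sign (−1)^0·-1^1·+1^0 = -1.
(a,b)_∞: sgn(4929)=+, sgn(-1592067)=−, so +1.
(a,b)_17: α=-2, u≡16; β=-1, v≡9 (mod 17); (16|17)=+1, (9|17)=+1; sign (−1)^0·+1^-1·+1^-2 = +1.
(a,b)_31: α=1, u≡28; β=1, v≡2 (mod 31); (28|31)=+1, (2|31)=+1; sign (−1)^1·+1^1·+1^1 = -1.
(a,b)_3: α=1, u≡2; β=1, v≡2 (mod 3); (2|3)=-1, (2|3)=-1; sign (−1)^1·-1^1·-1^1 = -1.
(4929, -1592067 / ℚ) ramifies at {3, 19, 31, 53}: a division algebra.

[3, 19, 31, 53]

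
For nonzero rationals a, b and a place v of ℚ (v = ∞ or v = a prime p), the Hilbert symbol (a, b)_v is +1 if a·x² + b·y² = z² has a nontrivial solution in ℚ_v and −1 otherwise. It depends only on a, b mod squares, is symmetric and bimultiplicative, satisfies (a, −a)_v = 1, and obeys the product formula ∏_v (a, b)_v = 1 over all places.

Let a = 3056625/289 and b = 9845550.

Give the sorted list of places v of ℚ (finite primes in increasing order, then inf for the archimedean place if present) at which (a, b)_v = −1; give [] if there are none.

[5, 13]

Mod squares: a ≡ 13585, b ≡ 4862. Check v ∈ {∞, 2, 3, 5, 11, 13, 17, 19}.
v=5: a=5^3·(≡2), b=5^2·(≡2) mod 5; (2|5)=-1, (2|5)=-1; (−1)^{3·2·2}·(-1)^2·(-1)^3 = -1.
v=3: a=3^2·(≡1), b=3^4·(≡2) mod 3; (1|3)=+1, (2|3)=-1; (−1)^{2·4·1}·(+1)^4·(-1)^2 = +1.
v=17: a=17^-2·(≡8), b=17^1·(≡11) mod 17; (8|17)=+1, (11|17)=-1; (−1)^{-2·1·8}·(+1)^1·(-1)^-2 = +1.
v=13: a=13^1·(≡11), b=13^1·(≡9) mod 13; (11|13)=-1, (9|13)=+1; (−1)^{1·1·6}·(-1)^1·(+1)^1 = -1.
v=2: v_2(a)=0, v_2(b)=1; units ≡ 1, 7 (mod 8); ε·ε+αω+βω = 0·1+0·0+1·0 ≡ 0  ⇒  (a,b)_2 = +1.
v=19: a=19^1·(≡10), b=19^0·(≡16) mod 19; (10|19)=-1, (16|19)=+1; (−1)^{1·0·9}·(-1)^0·(+1)^1 = +1.
v=11: a=11^1·(≡5), b=11^1·(≡2) mod 11; (5|11)=+1, (2|11)=-1; (−1)^{1·1·5}·(+1)^1·(-1)^1 = +1.
v=∞: 13585 > 0 and 4862 > 0  ⇒  (a,b)_∞ = +1.
|Ram(13585, 4862)| = 2, even; anisotropic at {5, 13}.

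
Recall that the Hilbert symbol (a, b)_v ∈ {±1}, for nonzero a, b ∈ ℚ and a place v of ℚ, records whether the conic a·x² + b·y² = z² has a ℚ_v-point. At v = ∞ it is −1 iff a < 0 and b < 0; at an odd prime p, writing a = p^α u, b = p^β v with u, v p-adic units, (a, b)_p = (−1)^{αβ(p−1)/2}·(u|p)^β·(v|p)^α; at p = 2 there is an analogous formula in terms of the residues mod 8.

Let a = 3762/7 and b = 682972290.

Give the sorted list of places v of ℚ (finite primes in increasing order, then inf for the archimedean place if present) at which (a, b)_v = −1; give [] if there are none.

(a, b) ≡ (2926, 4290) mod (ℚ^×)²; places V = {2, 3, 5, 7, 11, 13, 19, ∞}.
(a,b)_13: α=0, u≡10; β=1, v≡2 (mod 13); (10|13)=+1, (2|13)=-1; sign (−1)^0·+1^1·-1^0 = +1.
(a,b)_7: α=-1, u≡3; β=2, v≡6 (mod 7); (3|7)=-1, (6|7)=-1; sign (−1)^0·-1^2·-1^-1 = -1.
(a,b)_2: α=1, β=1; u≡7, v≡1 (mod 8); ε(u)ε(v)=1·0, αω(v)=1·0, βω(u)=1·0; sum ≡ 0  ⇒  +1.
(a,b)_19: α=1, u≡12; β=2, v≡3 (mod 19); (12|19)=-1, (3|19)=-1; sign (−1)^0·-1^2·-1^1 = -1.
(a,b)_5: α=0, u≡1; β=1, v≡3 (mod 5); (1|5)=+1, (3|5)=-1; sign (−1)^0·+1^1·-1^0 = +1.
(a,b)_11: α=1, u≡8; β=1, v≡1 (mod 11); (8|11)=-1, (1|11)=+1; sign (−1)^1·-1^1·+1^1 = +1.
(a,b)_∞: sgn(2926)=+, sgn(4290)=+, so +1.
(a,b)_3: α=2, u≡1; β=3, v≡2 (mod 3); (1|3)=+1, (2|3)=-1; sign (−1)^0·+1^3·-1^2 = +1.
Ram(2926, 4290) = {7, 19}; no ℚ_7-point on the conic.

[7, 19]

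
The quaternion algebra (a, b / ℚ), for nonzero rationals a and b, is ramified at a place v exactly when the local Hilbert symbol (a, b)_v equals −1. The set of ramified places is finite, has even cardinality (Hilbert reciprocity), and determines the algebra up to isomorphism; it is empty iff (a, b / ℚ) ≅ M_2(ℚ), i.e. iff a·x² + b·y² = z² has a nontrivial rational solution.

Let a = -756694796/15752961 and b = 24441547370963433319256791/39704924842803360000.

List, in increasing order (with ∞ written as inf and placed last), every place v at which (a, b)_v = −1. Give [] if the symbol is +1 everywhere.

(a, b) ≡ (-11, 6919) mod (ℚ^×)²; places V = {2, 3, 5, 7, 11, 13, 17, 19, 29, 37, ∞}.
(a,b)_∞: sgn(-11)=−, sgn(6919)=+, so +1.
(a,b)_5: α=0, u≡4; β=-4, v≡1 (mod 5); (4|5)=+1, (1|5)=+1; sign (−1)^0·+1^-4·+1^0 = +1.
(a,b)_37: α=0, u≡36; β=5, v≡8 (mod 37); (36|37)=+1, (8|37)=-1; sign (−1)^0·+1^5·-1^0 = +1.
(a,b)_29: α=2, u≡18; β=4, v≡10 (mod 29); (18|29)=-1, (10|29)=-1; sign (−1)^0·-1^4·-1^2 = +1.
(a,b)_19: α=0, u≡10; β=4, v≡8 (mod 19); (10|19)=-1, (8|19)=-1; sign (−1)^0·-1^4·-1^0 = +1.
(a,b)_11: α=3, u≡2; β=3, v≡8 (mod 11); (2|11)=-1, (8|11)=-1; sign (−1)^1·-1^3·-1^3 = -1.
(a,b)_7: α=-4, u≡5; β=-8, v≡6 (mod 7); (5|7)=-1, (6|7)=-1; sign (−1)^0·-1^-8·-1^-4 = +1.
(a,b)_13: α=2, u≡5; β=2, v≡12 (mod 13); (5|13)=-1, (12|13)=+1; sign (−1)^0·-1^2·+1^2 = +1.
(a,b)_17: α=0, u≡11; β=1, v≡9 (mod 17); (11|17)=-1, (9|17)=+1; sign (−1)^0·-1^1·+1^0 = -1.
(a,b)_2: α=2, β=-8; u≡5, v≡7 (mod 8); ε(u)ε(v)=0·1, αω(v)=2·0, βω(u)=-8·1; sum ≡ 0  ⇒  +1.
(a,b)_3: α=-8, u≡1; β=-16, v≡1 (mod 3); (1|3)=+1, (1|3)=+1; sign (−1)^0·+1^-16·+1^-8 = +1.
(-11, 6919 / ℚ) ramifies at {11, 17}: a division algebra.

[11, 17]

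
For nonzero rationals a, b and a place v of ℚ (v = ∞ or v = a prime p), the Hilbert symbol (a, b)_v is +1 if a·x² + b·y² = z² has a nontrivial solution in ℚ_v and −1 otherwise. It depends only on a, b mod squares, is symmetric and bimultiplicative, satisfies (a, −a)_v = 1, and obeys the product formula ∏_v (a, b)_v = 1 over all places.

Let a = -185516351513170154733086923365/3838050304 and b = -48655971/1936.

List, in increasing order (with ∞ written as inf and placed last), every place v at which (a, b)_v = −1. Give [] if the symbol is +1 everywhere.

[3, 23, 41, inf]

(a, b) ≡ (-12765, -12259) mod (ℚ^×)²; places V = {2, 3, 5, 7, 11, 13, 23, 37, 41, ∞}.
(a,b)_37: α=1, u≡4; β=0, v≡27 (mod 37); (4|37)=+1, (27|37)=+1; sign (−1)^0·+1^0·+1^1 = +1.
(a,b)_41: α=4, u≡30; β=1, v≡38 (mod 41); (30|41)=-1, (38|41)=-1; sign (−1)^0·-1^1·-1^4 = -1.
(a,b)_5: α=1, u≡3; β=0, v≡4 (mod 5); (3|5)=-1, (4|5)=+1; sign (−1)^0·-1^0·+1^1 = +1.
(a,b)_13: α=4, u≡10; β=1, v≡2 (mod 13); (10|13)=+1, (2|13)=-1; sign (−1)^0·+1^1·-1^4 = +1.
(a,b)_3: α=11, u≡2; β=4, v≡2 (mod 3); (2|3)=-1, (2|3)=-1; sign (−1)^0·-1^4·-1^11 = -1.
(a,b)_7: α=8, u≡5; β=2, v≡5 (mod 7); (5|7)=-1, (5|7)=-1; sign (−1)^0·-1^2·-1^8 = +1.
(a,b)_2: α=-18, β=-4; u≡3, v≡5 (mod 8); ε(u)ε(v)=1·0, αω(v)=-18·1, βω(u)=-4·1; sum ≡ 0  ⇒  +1.
(a,b)_11: α=-4, u≡8; β=-2, v≡2 (mod 11); (8|11)=-1, (2|11)=-1; sign (−1)^0·-1^-2·-1^-4 = +1.
(a,b)_∞: sgn(-12765)=−, sgn(-12259)=−, so -1.
(a,b)_23: α=3, u≡7; β=1, v≡10 (mod 23); (7|23)=-1, (10|23)=-1; sign (−1)^1·-1^1·-1^3 = -1.
(-12765, -12259 / ℚ) ramifies at {3, 23, 41, ∞}: a division algebra.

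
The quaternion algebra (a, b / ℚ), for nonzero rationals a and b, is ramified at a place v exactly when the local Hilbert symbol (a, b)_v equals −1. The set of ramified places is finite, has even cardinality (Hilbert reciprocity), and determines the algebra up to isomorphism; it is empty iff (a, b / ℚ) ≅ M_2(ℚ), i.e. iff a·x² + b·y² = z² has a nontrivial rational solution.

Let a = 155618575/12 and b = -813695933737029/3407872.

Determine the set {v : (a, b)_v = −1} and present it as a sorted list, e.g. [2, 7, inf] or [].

(a, b) ≡ (21, -273) mod (ℚ^×)²; places V = {2, 3, 5, 7, 13, 23, 41, ∞}.
(a,b)_5: α=2, u≡4; β=0, v≡3 (mod 5); (4|5)=+1, (3|5)=-1; sign (−1)^0·+1^0·-1^2 = +1.
(a,b)_3: α=-1, u≡1; β=1, v≡2 (mod 3); (1|3)=+1, (2|3)=-1; sign (−1)^1·+1^1·-1^-1 = +1.
(a,b)_2: α=-2, β=-18; u≡5, v≡7 (mod 8); ε(u)ε(v)=0·1, αω(v)=-2·0, βω(u)=-18·1; sum ≡ 0  ⇒  +1.
(a,b)_∞: sgn(21)=+, sgn(-273)=−, so +1.
(a,b)_13: α=0, u≡5; β=-1, v≡5 (mod 13); (5|13)=-1, (5|13)=-1; sign (−1)^0·-1^-1·-1^0 = -1.
(a,b)_23: α=2, u≡10; β=4, v≡3 (mod 23); (10|23)=-1, (3|23)=+1; sign (−1)^0·-1^4·+1^2 = +1.
(a,b)_41: α=2, u≡10; β=4, v≡15 (mod 41); (10|41)=+1, (15|41)=-1; sign (−1)^0·+1^4·-1^2 = +1.
(a,b)_7: α=1, u≡6; β=3, v≡6 (mod 7); (6|7)=-1, (6|7)=-1; sign (−1)^1·-1^3·-1^1 = -1.
(21, -273 / ℚ) ramifies at {7, 13}: a division algebra.

[7, 13]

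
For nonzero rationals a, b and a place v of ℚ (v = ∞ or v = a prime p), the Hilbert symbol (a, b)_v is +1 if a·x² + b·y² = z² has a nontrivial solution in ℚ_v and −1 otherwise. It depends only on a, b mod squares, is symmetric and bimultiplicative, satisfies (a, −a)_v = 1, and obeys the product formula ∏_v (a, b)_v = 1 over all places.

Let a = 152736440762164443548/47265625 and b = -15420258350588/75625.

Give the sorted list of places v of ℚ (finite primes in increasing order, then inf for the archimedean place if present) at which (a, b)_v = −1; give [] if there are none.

[29, 47]

Mod squares: a ≡ 47, b ≡ -1247. Check v ∈ {∞, 2, 5, 7, 11, 13, 29, 43, 47}.
v=47: a=47^3·(≡12), b=47^2·(≡43) mod 47; (12|47)=+1, (43|47)=-1; (−1)^{3·2·23}·(+1)^2·(-1)^3 = -1.
v=2: v_2(a)=2, v_2(b)=2; units ≡ 7, 1 (mod 8); ε·ε+αω+βω = 1·0+2·0+2·0 ≡ 0  ⇒  (a,b)_2 = +1.
v=11: a=11^-2·(≡3), b=11^-2·(≡7) mod 11; (3|11)=+1, (7|11)=-1; (−1)^{-2·-2·5}·(+1)^-2·(-1)^-2 = +1.
v=29: a=29^2·(≡10), b=29^1·(≡19) mod 29; (10|29)=-1, (19|29)=-1; (−1)^{2·1·14}·(-1)^1·(-1)^2 = -1.
v=43: a=43^2·(≡41), b=43^1·(≡10) mod 43; (41|43)=+1, (10|43)=+1; (−1)^{2·1·21}·(+1)^1·(+1)^2 = +1.
v=7: a=7^2·(≡3), b=7^2·(≡3) mod 7; (3|7)=-1, (3|7)=-1; (−1)^{2·2·3}·(-1)^2·(-1)^2 = +1.
v=∞: 47 > 0 and -1247 < 0  ⇒  (a,b)_∞ = +1.
v=5: a=5^-8·(≡3), b=5^-4·(≡2) mod 5; (3|5)=-1, (2|5)=-1; (−1)^{-8·-4·2}·(-1)^-4·(-1)^-8 = +1.
v=13: a=13^6·(≡11), b=13^4·(≡3) mod 13; (11|13)=-1, (3|13)=+1; (−1)^{6·4·6}·(-1)^4·(+1)^6 = +1.
Ram(47, -1247) = {29, 47}; no ℚ_29-point on the conic.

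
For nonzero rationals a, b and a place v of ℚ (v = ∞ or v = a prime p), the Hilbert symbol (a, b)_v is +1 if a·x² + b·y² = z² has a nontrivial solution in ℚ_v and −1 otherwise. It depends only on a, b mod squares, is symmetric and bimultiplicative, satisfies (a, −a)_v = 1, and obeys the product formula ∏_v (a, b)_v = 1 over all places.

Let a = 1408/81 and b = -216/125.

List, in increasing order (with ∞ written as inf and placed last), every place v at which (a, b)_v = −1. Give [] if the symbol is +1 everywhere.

(a, b) ≡ (22, -30) mod (ℚ^×)²; places V = {2, 3, 5, 11, ∞}.
(a,b)_2: α=7, β=3; u≡3, v≡1 (mod 8); ε(u)ε(v)=1·0, αω(v)=7·0, βω(u)=3·1; sum ≡ 1  ⇒  -1.
(a,b)_3: α=-4, u≡1; β=3, v≡2 (mod 3); (1|3)=+1, (2|3)=-1; sign (−1)^0·+1^3·-1^-4 = +1.
(a,b)_∞: sgn(22)=+, sgn(-30)=−, so +1.
(a,b)_11: α=1, u≡10; β=0, v≡1 (mod 11); (10|11)=-1, (1|11)=+1; sign (−1)^0·-1^0·+1^1 = +1.
(a,b)_5: α=0, u≡3; β=-3, v≡4 (mod 5); (3|5)=-1, (4|5)=+1; sign (−1)^0·-1^-3·+1^0 = -1.
|Ram(22, -30)| = 2, even; anisotropic at {2, 5}.

[2, 5]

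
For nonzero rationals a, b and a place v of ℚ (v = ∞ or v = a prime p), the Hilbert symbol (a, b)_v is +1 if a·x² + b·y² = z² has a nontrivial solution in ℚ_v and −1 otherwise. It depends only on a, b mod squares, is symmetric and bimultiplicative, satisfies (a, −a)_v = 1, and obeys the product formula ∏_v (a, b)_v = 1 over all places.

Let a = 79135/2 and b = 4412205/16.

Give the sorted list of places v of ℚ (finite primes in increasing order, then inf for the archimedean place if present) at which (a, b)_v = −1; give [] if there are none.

Mod squares: a ≡ 3230, b ≡ 10005. Check v ∈ {∞, 2, 3, 5, 7, 17, 19, 23, 29}.
v=∞: 3230 > 0 and 10005 > 0  ⇒  (a,b)_∞ = +1.
v=5: a=5^1·(≡1), b=5^1·(≡1) mod 5; (1|5)=+1, (1|5)=+1; (−1)^{1·1·2}·(+1)^1·(+1)^1 = +1.
v=17: a=17^1·(≡7), b=17^0·(≡9) mod 17; (7|17)=-1, (9|17)=+1; (−1)^{1·0·8}·(-1)^0·(+1)^1 = +1.
v=19: a=19^1·(≡2), b=19^0·(≡17) mod 19; (2|19)=-1, (17|19)=+1; (−1)^{1·0·9}·(-1)^0·(+1)^1 = +1.
v=29: a=29^0·(≡26), b=29^1·(≡17) mod 29; (26|29)=-1, (17|29)=-1; (−1)^{0·1·14}·(-1)^1·(-1)^0 = -1.
v=23: a=23^0·(≡19), b=23^1·(≡11) mod 23; (19|23)=-1, (11|23)=-1; (−1)^{0·1·11}·(-1)^1·(-1)^0 = -1.
v=7: a=7^2·(≡6), b=7^2·(≡2) mod 7; (6|7)=-1, (2|7)=+1; (−1)^{2·2·3}·(-1)^2·(+1)^2 = +1.
v=2: v_2(a)=-1, v_2(b)=-4; units ≡ 7, 5 (mod 8); ε·ε+αω+βω = 1·0+-1·1+-4·0 ≡ 1  ⇒  (a,b)_2 = -1.
v=3: a=3^0·(≡2), b=3^3·(≡2) mod 3; (2|3)=-1, (2|3)=-1; (−1)^{0·3·1}·(-1)^3·(-1)^0 = -1.
(3230, 10005 / ℚ) ramifies at {2, 3, 23, 29}: a division algebra.

[2, 3, 23, 29]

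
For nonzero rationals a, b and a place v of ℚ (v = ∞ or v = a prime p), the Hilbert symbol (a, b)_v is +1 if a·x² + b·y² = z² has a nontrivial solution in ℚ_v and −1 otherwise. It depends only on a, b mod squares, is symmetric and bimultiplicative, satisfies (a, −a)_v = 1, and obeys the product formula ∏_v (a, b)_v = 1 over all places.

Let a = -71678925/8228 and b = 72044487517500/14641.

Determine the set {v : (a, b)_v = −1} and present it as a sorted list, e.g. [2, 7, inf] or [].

[2, 17]

(a, b) ≡ (-7429, 23) mod (ℚ^×)²; places V = {2, 3, 5, 11, 17, 19, 23, ∞}.
(a,b)_23: α=1, u≡15; β=3, v≡12 (mod 23); (15|23)=-1, (12|23)=+1; sign (−1)^1·-1^3·+1^1 = +1.
(a,b)_∞: sgn(-7429)=−, sgn(23)=+, so +1.
(a,b)_11: α=-2, u≡6; β=-4, v≡3 (mod 11); (6|11)=-1, (3|11)=+1; sign (−1)^0·-1^-4·+1^-2 = +1.
(a,b)_2: α=-2, β=2; u≡3, v≡7 (mod 8); ε(u)ε(v)=1·1, αω(v)=-2·0, βω(u)=2·1; sum ≡ 1  ⇒  -1.
(a,b)_19: α=1, u≡8; β=2, v≡4 (mod 19); (8|19)=-1, (4|19)=+1; sign (−1)^0·-1^2·+1^1 = +1.
(a,b)_17: α=-1, u≡12; β=0, v≡5 (mod 17); (12|17)=-1, (5|17)=-1; sign (−1)^0·-1^0·-1^-1 = -1.
(a,b)_5: α=2, u≡1; β=4, v≡3 (mod 5); (1|5)=+1, (3|5)=-1; sign (−1)^0·+1^4·-1^2 = +1.
(a,b)_3: α=8, u≡2; β=8, v≡2 (mod 3); (2|3)=-1, (2|3)=-1; sign (−1)^0·-1^8·-1^8 = +1.
(-7429, 23 / ℚ) ramifies at {2, 17}: a division algebra.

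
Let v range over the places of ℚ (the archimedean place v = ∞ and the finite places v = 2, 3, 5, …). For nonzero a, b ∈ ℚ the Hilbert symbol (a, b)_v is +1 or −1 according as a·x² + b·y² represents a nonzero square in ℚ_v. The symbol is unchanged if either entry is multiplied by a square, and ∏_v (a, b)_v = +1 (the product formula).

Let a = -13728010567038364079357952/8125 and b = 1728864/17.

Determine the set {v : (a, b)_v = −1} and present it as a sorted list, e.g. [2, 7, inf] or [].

(a, b) ≡ (-14758683654, 22678) mod (ℚ^×)²; places V = {2, 3, 5, 7, 11, 13, 17, 23, 29, 37, 41, ∞}.
(a,b)_23: α=5, u≡3; β=1, v≡7 (mod 23); (3|23)=+1, (7|23)=-1; sign (−1)^1·+1^1·-1^5 = +1.
(a,b)_∞: sgn(-14758683654)=−, sgn(22678)=+, so +1.
(a,b)_7: α=2, u≡3; β=0, v≡6 (mod 7); (3|7)=-1, (6|7)=-1; sign (−1)^0·-1^0·-1^2 = +1.
(a,b)_29: α=3, u≡4; β=1, v≡20 (mod 29); (4|29)=+1, (20|29)=+1; sign (−1)^0·+1^1·+1^3 = +1.
(a,b)_3: α=1, u≡2; β=4, v≡1 (mod 3); (2|3)=-1, (1|3)=+1; sign (−1)^0·-1^4·+1^1 = +1.
(a,b)_37: α=1, u≡5; β=0, v≡11 (mod 37); (5|37)=-1, (11|37)=+1; sign (−1)^0·-1^0·+1^1 = +1.
(a,b)_41: α=1, u≡19; β=0, v≡1 (mod 41); (19|41)=-1, (1|41)=+1; sign (−1)^0·-1^0·+1^1 = +1.
(a,b)_17: α=1, u≡9; β=-1, v≡15 (mod 17); (9|17)=+1, (15|17)=+1; sign (−1)^0·+1^-1·+1^1 = +1.
(a,b)_11: α=1, u≡9; β=0, v≡10 (mod 11); (9|11)=+1, (10|11)=-1; sign (−1)^0·+1^0·-1^1 = -1.
(a,b)_5: α=-4, u≡1; β=0, v≡2 (mod 5); (1|5)=+1, (2|5)=-1; sign (−1)^0·+1^0·-1^-4 = +1.
(a,b)_13: α=-1, u≡1; β=0, v≡5 (mod 13); (1|13)=+1, (5|13)=-1; sign (−1)^0·+1^0·-1^-1 = -1.
(a,b)_2: α=21, β=5; u≡5, v≡3 (mod 8); ε(u)ε(v)=0·1, αω(v)=21·1, βω(u)=5·1; sum ≡ 0  ⇒  +1.
|Ram(-14758683654, 22678)| = 2, even; anisotropic at {11, 13}.

[11, 13]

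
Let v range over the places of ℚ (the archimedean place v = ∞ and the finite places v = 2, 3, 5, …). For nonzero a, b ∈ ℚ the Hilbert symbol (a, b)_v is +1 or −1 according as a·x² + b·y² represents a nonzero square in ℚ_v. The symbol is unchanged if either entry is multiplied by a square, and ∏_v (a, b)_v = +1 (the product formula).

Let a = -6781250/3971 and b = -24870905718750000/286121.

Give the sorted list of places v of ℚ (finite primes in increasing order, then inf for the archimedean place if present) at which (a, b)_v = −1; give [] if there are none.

(a, b) ≡ (-4774, -126761635) mod (ℚ^×)²; places V = {2, 3, 5, 7, 11, 13, 19, 31, 37, 43, ∞}.
(a,b)_7: α=1, u≡4; β=1, v≡3 (mod 7); (4|7)=+1, (3|7)=-1; sign (−1)^1·+1^1·-1^1 = +1.
(a,b)_43: α=0, u≡33; β=1, v≡40 (mod 43); (33|43)=-1, (40|43)=+1; sign (−1)^0·-1^1·+1^0 = -1.
(a,b)_11: α=-1, u≡7; β=-1, v≡2 (mod 11); (7|11)=-1, (2|11)=-1; sign (−1)^1·-1^-1·-1^-1 = -1.
(a,b)_13: α=0, u≡3; β=1, v≡7 (mod 13); (3|13)=+1, (7|13)=-1; sign (−1)^0·+1^1·-1^0 = +1.
(a,b)_19: α=-2, u≡14; β=-1, v≡8 (mod 19); (14|19)=-1, (8|19)=-1; sign (−1)^0·-1^-1·-1^-2 = -1.
(a,b)_3: α=0, u≡2; β=8, v≡2 (mod 3); (2|3)=-1, (2|3)=-1; sign (−1)^0·-1^8·-1^0 = +1.
(a,b)_5: α=6, u≡1; β=9, v≡2 (mod 5); (1|5)=+1, (2|5)=-1; sign (−1)^0·+1^9·-1^6 = +1.
(a,b)_2: α=1, β=4; u≡5, v≡5 (mod 8); ε(u)ε(v)=0·0, αω(v)=1·1, βω(u)=4·1; sum ≡ 1  ⇒  -1.
(a,b)_37: α=0, u≡3; β=-2, v≡35 (mod 37); (3|37)=+1, (35|37)=-1; sign (−1)^0·+1^-2·-1^0 = +1.
(a,b)_31: α=1, u≡16; β=1, v≡25 (mod 31); (16|31)=+1, (25|31)=+1; sign (−1)^1·+1^1·+1^1 = -1.
(a,b)_∞: sgn(-4774)=−, sgn(-126761635)=−, so -1.
|Ram(-4774, -126761635)| = 6, even; anisotropic at {2, 11, 19, 31, 43, ∞}.

[2, 11, 19, 31, 43, inf]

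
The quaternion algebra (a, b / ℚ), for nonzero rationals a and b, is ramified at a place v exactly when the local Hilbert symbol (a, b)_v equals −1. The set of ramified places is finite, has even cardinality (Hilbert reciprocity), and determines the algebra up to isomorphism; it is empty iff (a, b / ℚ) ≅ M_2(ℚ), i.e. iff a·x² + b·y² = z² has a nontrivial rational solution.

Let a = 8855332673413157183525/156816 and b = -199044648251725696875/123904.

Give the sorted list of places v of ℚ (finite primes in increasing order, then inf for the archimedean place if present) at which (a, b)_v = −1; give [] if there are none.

Mod squares: a ≡ 221, b ≡ -115. Check v ∈ {∞, 2, 3, 5, 7, 11, 13, 17, 23, 29}.
v=29: a=29^0·(≡14), b=29^2·(≡22) mod 29; (14|29)=-1, (22|29)=+1; (−1)^{0·2·14}·(-1)^2·(+1)^0 = +1.
v=∞: 221 > 0 and -115 < 0  ⇒  (a,b)_∞ = +1.
v=23: a=23^4·(≡20), b=23^3·(≡16) mod 23; (20|23)=-1, (16|23)=+1; (−1)^{4·3·11}·(-1)^3·(+1)^4 = -1.
v=7: a=7^4·(≡1), b=7^2·(≡1) mod 7; (1|7)=+1, (1|7)=+1; (−1)^{4·2·3}·(+1)^2·(+1)^4 = +1.
v=5: a=5^2·(≡1), b=5^5·(≡3) mod 5; (1|5)=+1, (3|5)=-1; (−1)^{2·5·2}·(+1)^5·(-1)^2 = +1.
v=2: v_2(a)=-4, v_2(b)=-10; units ≡ 5, 5 (mod 8); ε·ε+αω+βω = 0·0+-4·1+-10·1 ≡ 0  ⇒  (a,b)_2 = +1.
v=13: a=13^5·(≡12), b=13^2·(≡11) mod 13; (12|13)=+1, (11|13)=-1; (−1)^{5·2·6}·(+1)^2·(-1)^5 = -1.
v=3: a=3^-4·(≡2), b=3^2·(≡2) mod 3; (2|3)=-1, (2|3)=-1; (−1)^{-4·2·1}·(-1)^2·(-1)^-4 = +1.
v=11: a=11^-2·(≡1), b=11^-2·(≡7) mod 11; (1|11)=+1, (7|11)=-1; (−1)^{-2·-2·5}·(+1)^-2·(-1)^-2 = +1.
v=17: a=17^5·(≡4), b=17^4·(≡2) mod 17; (4|17)=+1, (2|17)=+1; (−1)^{5·4·8}·(+1)^4·(+1)^5 = +1.
|Ram(221, -115)| = 2, even; anisotropic at {13, 23}.

[13, 23]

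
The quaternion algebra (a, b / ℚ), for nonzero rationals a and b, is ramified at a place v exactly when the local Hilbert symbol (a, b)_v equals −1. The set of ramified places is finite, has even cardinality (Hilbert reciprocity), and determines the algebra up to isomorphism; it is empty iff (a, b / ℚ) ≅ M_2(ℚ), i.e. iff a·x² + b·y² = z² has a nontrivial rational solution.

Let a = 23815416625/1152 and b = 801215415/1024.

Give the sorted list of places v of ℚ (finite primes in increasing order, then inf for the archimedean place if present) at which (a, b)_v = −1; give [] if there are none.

[3, 5, 7, 11]

(a, b) ≡ (770, 15015) mod (ℚ^×)²; places V = {2, 3, 5, 7, 11, 13, ∞}.
(a,b)_5: α=3, u≡4; β=1, v≡2 (mod 5); (4|5)=+1, (2|5)=-1; sign (−1)^0·+1^1·-1^3 = -1.
(a,b)_7: α=1, u≡3; β=3, v≡6 (mod 7); (3|7)=-1, (6|7)=-1; sign (−1)^1·-1^3·-1^1 = -1.
(a,b)_∞: sgn(770)=+, sgn(15015)=+, so +1.
(a,b)_2: α=-7, β=-10; u≡1, v≡7 (mod 8); ε(u)ε(v)=0·1, αω(v)=-7·0, βω(u)=-10·0; sum ≡ 0  ⇒  +1.
(a,b)_11: α=5, u≡3; β=3, v≡1 (mod 11); (3|11)=+1, (1|11)=+1; sign (−1)^1·+1^3·+1^5 = -1.
(a,b)_13: α=2, u≡10; β=1, v≡6 (mod 13); (10|13)=+1, (6|13)=-1; sign (−1)^0·+1^1·-1^2 = +1.
(a,b)_3: α=-2, u≡2; β=3, v≡1 (mod 3); (2|3)=-1, (1|3)=+1; sign (−1)^0·-1^3·+1^-2 = -1.
|Ram(770, 15015)| = 4, even; anisotropic at {3, 5, 7, 11}.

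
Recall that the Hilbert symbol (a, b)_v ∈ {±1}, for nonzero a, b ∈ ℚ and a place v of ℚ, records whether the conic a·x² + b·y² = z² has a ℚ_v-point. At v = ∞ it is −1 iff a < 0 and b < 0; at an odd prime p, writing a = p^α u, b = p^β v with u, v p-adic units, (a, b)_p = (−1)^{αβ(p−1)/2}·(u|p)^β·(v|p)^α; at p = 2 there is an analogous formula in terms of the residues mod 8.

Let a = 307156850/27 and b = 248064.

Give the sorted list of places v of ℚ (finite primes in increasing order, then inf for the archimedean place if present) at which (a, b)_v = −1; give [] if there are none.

[3, 7, 13, 19]

Mod squares: a ≡ 102102, b ≡ 969. Check v ∈ {∞, 2, 3, 5, 7, 11, 13, 17, 19}.
v=7: a=7^1·(≡6), b=7^0·(≡5) mod 7; (6|7)=-1, (5|7)=-1; (−1)^{1·0·3}·(-1)^0·(-1)^1 = -1.
v=19: a=19^2·(≡18), b=19^1·(≡3) mod 19; (18|19)=-1, (3|19)=-1; (−1)^{2·1·9}·(-1)^1·(-1)^2 = -1.
v=3: a=3^-3·(≡2), b=3^1·(≡2) mod 3; (2|3)=-1, (2|3)=-1; (−1)^{-3·1·1}·(-1)^1·(-1)^-3 = -1.
v=2: v_2(a)=1, v_2(b)=8; units ≡ 3, 1 (mod 8); ε·ε+αω+βω = 1·0+1·0+8·1 ≡ 0  ⇒  (a,b)_2 = +1.
v=5: a=5^2·(≡2), b=5^0·(≡4) mod 5; (2|5)=-1, (4|5)=+1; (−1)^{2·0·2}·(-1)^0·(+1)^2 = +1.
v=13: a=13^1·(≡2), b=13^0·(≡11) mod 13; (2|13)=-1, (11|13)=-1; (−1)^{1·0·6}·(-1)^0·(-1)^1 = -1.
v=∞: 102102 > 0 and 969 > 0  ⇒  (a,b)_∞ = +1.
v=11: a=11^1·(≡3), b=11^0·(≡3) mod 11; (3|11)=+1, (3|11)=+1; (−1)^{1·0·5}·(+1)^0·(+1)^1 = +1.
v=17: a=17^1·(≡11), b=17^1·(≡6) mod 17; (11|17)=-1, (6|17)=-1; (−1)^{1·1·8}·(-1)^1·(-1)^1 = +1.
(102102, 969 / ℚ) ramifies at {3, 7, 13, 19}: a division algebra.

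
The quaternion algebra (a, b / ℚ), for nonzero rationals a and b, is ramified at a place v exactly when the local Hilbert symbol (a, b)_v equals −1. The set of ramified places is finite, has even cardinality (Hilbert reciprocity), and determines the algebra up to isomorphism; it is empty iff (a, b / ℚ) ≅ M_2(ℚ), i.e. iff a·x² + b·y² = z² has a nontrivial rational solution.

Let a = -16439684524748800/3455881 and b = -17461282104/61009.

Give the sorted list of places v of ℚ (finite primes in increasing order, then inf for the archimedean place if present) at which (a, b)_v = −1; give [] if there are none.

[2, 29, 43, inf]

(a, b) ≡ (-43, -2494) mod (ℚ^×)²; places V = {2, 3, 5, 7, 11, 13, 19, 29, 43, ∞}.
(a,b)_3: α=0, u≡2; β=6, v≡2 (mod 3); (2|3)=-1, (2|3)=-1; sign (−1)^0·-1^6·-1^0 = +1.
(a,b)_11: α=-2, u≡3; β=0, v≡3 (mod 11); (3|11)=+1, (3|11)=+1; sign (−1)^0·+1^0·+1^-2 = +1.
(a,b)_29: α=2, u≡12; β=1, v≡22 (mod 29); (12|29)=-1, (22|29)=+1; sign (−1)^0·-1^1·+1^2 = -1.
(a,b)_5: α=2, u≡3; β=0, v≡4 (mod 5); (3|5)=-1, (4|5)=+1; sign (−1)^0·-1^0·+1^2 = +1.
(a,b)_7: α=4, u≡5; β=4, v≡5 (mod 7); (5|7)=-1, (5|7)=-1; sign (−1)^0·-1^4·-1^4 = +1.
(a,b)_2: α=12, β=3; u≡5, v≡1 (mod 8); ε(u)ε(v)=0·0, αω(v)=12·0, βω(u)=3·1; sum ≡ 1  ⇒  -1.
(a,b)_∞: sgn(-43)=−, sgn(-2494)=−, so -1.
(a,b)_43: α=3, u≡32; β=1, v≡19 (mod 43); (32|43)=-1, (19|43)=-1; sign (−1)^1·-1^1·-1^3 = -1.
(a,b)_19: α=0, u≡14; β=-2, v≡15 (mod 19); (14|19)=-1, (15|19)=-1; sign (−1)^0·-1^-2·-1^0 = +1.
(a,b)_13: α=-4, u≡9; β=-2, v≡2 (mod 13); (9|13)=+1, (2|13)=-1; sign (−1)^0·+1^-2·-1^-4 = +1.
Ram(-43, -2494) = {2, 29, 43, ∞}; no ℚ_2-point on the conic.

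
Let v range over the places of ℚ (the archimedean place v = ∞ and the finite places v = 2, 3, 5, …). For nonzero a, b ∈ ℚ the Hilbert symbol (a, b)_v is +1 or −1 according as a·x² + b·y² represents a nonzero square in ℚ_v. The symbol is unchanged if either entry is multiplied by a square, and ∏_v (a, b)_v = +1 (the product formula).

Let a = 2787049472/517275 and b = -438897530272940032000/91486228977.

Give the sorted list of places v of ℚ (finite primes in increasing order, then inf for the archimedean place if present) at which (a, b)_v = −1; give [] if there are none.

Mod squares: a ≡ 437, b ≡ -1190. Check v ∈ {∞, 2, 3, 5, 7, 11, 13, 17, 19, 23, 43}.
v=17: a=17^0·(≡7), b=17^-1·(≡16) mod 17; (7|17)=-1, (16|17)=+1; (−1)^{0·-1·8}·(-1)^-1·(+1)^0 = -1.
v=3: a=3^-2·(≡2), b=3^-6·(≡1) mod 3; (2|3)=-1, (1|3)=+1; (−1)^{-2·-6·1}·(-1)^-6·(+1)^-2 = +1.
v=43: a=43^2·(≡34), b=43^4·(≡24) mod 43; (34|43)=-1, (24|43)=+1; (−1)^{2·4·21}·(-1)^4·(+1)^2 = +1.
v=7: a=7^0·(≡6), b=7^1·(≡6) mod 7; (6|7)=-1, (6|7)=-1; (−1)^{0·1·3}·(-1)^1·(-1)^0 = -1.
v=11: a=11^-2·(≡6), b=11^-2·(≡3) mod 11; (6|11)=-1, (3|11)=+1; (−1)^{-2·-2·5}·(-1)^-2·(+1)^-2 = +1.
v=2: v_2(a)=16, v_2(b)=19; units ≡ 5, 5 (mod 8); ε·ε+αω+βω = 0·0+16·1+19·1 ≡ 1  ⇒  (a,b)_2 = -1.
v=∞: 437 > 0 and -1190 < 0  ⇒  (a,b)_∞ = +1.
v=19: a=19^-1·(≡16), b=19^-2·(≡6) mod 19; (16|19)=+1, (6|19)=+1; (−1)^{-1·-2·9}·(+1)^-2·(+1)^-1 = +1.
v=13: a=13^0·(≡5), b=13^-2·(≡2) mod 13; (5|13)=-1, (2|13)=-1; (−1)^{0·-2·6}·(-1)^-2·(-1)^0 = +1.
v=5: a=5^-2·(≡2), b=5^3·(≡2) mod 5; (2|5)=-1, (2|5)=-1; (−1)^{-2·3·2}·(-1)^3·(-1)^-2 = -1.
v=23: a=23^1·(≡7), b=23^4·(≡1) mod 23; (7|23)=-1, (1|23)=+1; (−1)^{1·4·11}·(-1)^4·(+1)^1 = +1.
|Ram(437, -1190)| = 4, even; anisotropic at {2, 5, 7, 17}.

[2, 5, 7, 17]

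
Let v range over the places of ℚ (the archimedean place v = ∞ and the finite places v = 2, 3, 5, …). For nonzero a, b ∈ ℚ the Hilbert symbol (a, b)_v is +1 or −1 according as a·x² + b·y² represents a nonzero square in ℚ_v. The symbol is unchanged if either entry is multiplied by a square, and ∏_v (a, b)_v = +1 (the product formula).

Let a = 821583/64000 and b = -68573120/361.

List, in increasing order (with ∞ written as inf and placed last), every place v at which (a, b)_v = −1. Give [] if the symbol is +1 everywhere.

[7, 11]

(a, b) ≡ (230, -8855) mod (ℚ^×)²; places V = {2, 3, 5, 7, 11, 19, 23, ∞}.
(a,b)_2: α=-9, β=6; u≡3, v≡1 (mod 8); ε(u)ε(v)=1·0, αω(v)=-9·0, βω(u)=6·1; sum ≡ 0  ⇒  +1.
(a,b)_23: α=1, u≡10; β=1, v≡6 (mod 23); (10|23)=-1, (6|23)=+1; sign (−1)^1·-1^1·+1^1 = +1.
(a,b)_19: α=0, u≡10; β=-2, v≡8 (mod 19); (10|19)=-1, (8|19)=-1; sign (−1)^0·-1^-2·-1^0 = +1.
(a,b)_5: α=-3, u≡4; β=1, v≡1 (mod 5); (4|5)=+1, (1|5)=+1; sign (−1)^0·+1^1·+1^-3 = +1.
(a,b)_11: α=0, u≡2; β=3, v≡9 (mod 11); (2|11)=-1, (9|11)=+1; sign (−1)^0·-1^3·+1^0 = -1.
(a,b)_∞: sgn(230)=+, sgn(-8855)=−, so +1.
(a,b)_7: α=2, u≡5; β=1, v≡1 (mod 7); (5|7)=-1, (1|7)=+1; sign (−1)^0·-1^1·+1^2 = -1.
(a,b)_3: α=6, u≡2; β=0, v≡1 (mod 3); (2|3)=-1, (1|3)=+1; sign (−1)^0·-1^0·+1^6 = +1.
|Ram(230, -8855)| = 2, even; anisotropic at {7, 11}.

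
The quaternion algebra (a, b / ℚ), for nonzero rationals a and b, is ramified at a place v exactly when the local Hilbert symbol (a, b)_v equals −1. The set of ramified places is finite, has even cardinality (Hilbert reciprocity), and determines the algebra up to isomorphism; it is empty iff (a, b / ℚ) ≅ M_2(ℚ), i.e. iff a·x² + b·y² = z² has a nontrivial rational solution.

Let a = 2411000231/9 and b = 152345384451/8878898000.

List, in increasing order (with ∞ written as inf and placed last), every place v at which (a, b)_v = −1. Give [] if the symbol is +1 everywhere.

[2, 19, 31, 37]

(a, b) ≡ (6678671, 1732895) mod (ℚ^×)²; places V = {2, 3, 5, 7, 13, 17, 19, 23, 29, 31, 37, 43, ∞}.
(a,b)_29: α=1, u≡8; β=1, v≡3 (mod 29); (8|29)=-1, (3|29)=-1; sign (−1)^0·-1^1·-1^1 = +1.
(a,b)_∞: sgn(6678671)=+, sgn(1732895)=+, so +1.
(a,b)_17: α=1, u≡12; β=3, v≡6 (mod 17); (12|17)=-1, (6|17)=-1; sign (−1)^0·-1^3·-1^1 = +1.
(a,b)_3: α=-2, u≡2; β=2, v≡2 (mod 3); (2|3)=-1, (2|3)=-1; sign (−1)^0·-1^2·-1^-2 = +1.
(a,b)_43: α=0, u≡23; β=-2, v≡25 (mod 43); (23|43)=+1, (25|43)=+1; sign (−1)^0·+1^-2·+1^0 = +1.
(a,b)_31: α=1, u≡11; β=0, v≡22 (mod 31); (11|31)=-1, (22|31)=-1; sign (−1)^0·-1^0·-1^1 = -1.
(a,b)_37: α=0, u≡14; β=1, v≡16 (mod 37); (14|37)=-1, (16|37)=+1; sign (−1)^0·-1^1·+1^0 = -1.
(a,b)_13: α=0, u≡9; β=2, v≡7 (mod 13); (9|13)=+1, (7|13)=-1; sign (−1)^0·+1^2·-1^0 = +1.
(a,b)_2: α=0, β=-4; u≡7, v≡7 (mod 8); ε(u)ε(v)=1·1, αω(v)=0·0, βω(u)=-4·0; sum ≡ 1  ⇒  -1.
(a,b)_7: α=0, u≡5; β=-4, v≡3 (mod 7); (5|7)=-1, (3|7)=-1; sign (−1)^0·-1^-4·-1^0 = +1.
(a,b)_23: α=1, u≡1; β=0, v≡3 (mod 23); (1|23)=+1, (3|23)=+1; sign (−1)^0·+1^0·+1^1 = +1.
(a,b)_19: α=3, u≡1; β=1, v≡4 (mod 19); (1|19)=+1, (4|19)=+1; sign (−1)^1·+1^1·+1^3 = -1.
(a,b)_5: α=0, u≡4; β=-3, v≡4 (mod 5); (4|5)=+1, (4|5)=+1; sign (−1)^0·+1^-3·+1^0 = +1.
|Ram(6678671, 1732895)| = 4, even; anisotropic at {2, 19, 31, 37}.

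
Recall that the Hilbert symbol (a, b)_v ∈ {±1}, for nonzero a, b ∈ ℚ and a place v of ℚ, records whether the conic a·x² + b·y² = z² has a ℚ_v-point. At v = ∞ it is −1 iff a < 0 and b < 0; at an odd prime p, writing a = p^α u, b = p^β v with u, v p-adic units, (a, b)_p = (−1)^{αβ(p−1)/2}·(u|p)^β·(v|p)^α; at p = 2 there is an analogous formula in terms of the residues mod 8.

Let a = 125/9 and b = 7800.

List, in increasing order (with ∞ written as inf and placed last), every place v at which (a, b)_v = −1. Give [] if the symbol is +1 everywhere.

[2, 3, 5, 13]

Mod squares: a ≡ 5, b ≡ 78. Check v ∈ {∞, 2, 3, 5, 13}.
v=3: a=3^-2·(≡2), b=3^1·(≡2) mod 3; (2|3)=-1, (2|3)=-1; (−1)^{-2·1·1}·(-1)^1·(-1)^-2 = -1.
v=5: a=5^3·(≡4), b=5^2·(≡2) mod 5; (4|5)=+1, (2|5)=-1; (−1)^{3·2·2}·(+1)^2·(-1)^3 = -1.
v=∞: 5 > 0 and 78 > 0  ⇒  (a,b)_∞ = +1.
v=13: a=13^0·(≡11), b=13^1·(≡2) mod 13; (11|13)=-1, (2|13)=-1; (−1)^{0·1·6}·(-1)^1·(-1)^0 = -1.
v=2: v_2(a)=0, v_2(b)=3; units ≡ 5, 7 (mod 8); ε·ε+αω+βω = 0·1+0·0+3·1 ≡ 1  ⇒  (a,b)_2 = -1.
(5, 78 / ℚ) ramifies at {2, 3, 5, 13}: a division algebra.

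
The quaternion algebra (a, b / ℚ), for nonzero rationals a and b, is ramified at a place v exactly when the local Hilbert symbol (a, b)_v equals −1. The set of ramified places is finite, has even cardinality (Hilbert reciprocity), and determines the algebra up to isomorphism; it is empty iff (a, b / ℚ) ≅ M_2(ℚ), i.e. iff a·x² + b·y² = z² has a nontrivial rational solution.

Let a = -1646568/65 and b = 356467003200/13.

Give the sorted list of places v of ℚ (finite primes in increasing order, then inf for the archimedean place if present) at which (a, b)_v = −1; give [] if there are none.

(a, b) ≡ (-2730, 1001) mod (ℚ^×)²; places V = {2, 3, 5, 7, 11, 13, ∞}.
(a,b)_11: α=2, u≡1; β=1, v≡5 (mod 11); (1|11)=+1, (5|11)=+1; sign (−1)^0·+1^1·+1^2 = +1.
(a,b)_5: α=-1, u≡4; β=2, v≡1 (mod 5); (4|5)=+1, (1|5)=+1; sign (−1)^0·+1^2·+1^-1 = +1.
(a,b)_∞: sgn(-2730)=−, sgn(1001)=+, so +1.
(a,b)_7: α=1, u≡2; β=3, v≡6 (mod 7); (2|7)=+1, (6|7)=-1; sign (−1)^1·+1^3·-1^1 = +1.
(a,b)_13: α=-1, u≡5; β=-1, v≡9 (mod 13); (5|13)=-1, (9|13)=+1; sign (−1)^0·-1^-1·+1^-1 = -1.
(a,b)_3: α=5, u≡2; β=10, v≡2 (mod 3); (2|3)=-1, (2|3)=-1; sign (−1)^0·-1^10·-1^5 = -1.
(a,b)_2: α=3, β=6; u≡3, v≡1 (mod 8); ε(u)ε(v)=1·0, αω(v)=3·0, βω(u)=6·1; sum ≡ 0  ⇒  +1.
Ram(-2730, 1001) = {3, 13}; no ℚ_3-point on the conic.

[3, 13]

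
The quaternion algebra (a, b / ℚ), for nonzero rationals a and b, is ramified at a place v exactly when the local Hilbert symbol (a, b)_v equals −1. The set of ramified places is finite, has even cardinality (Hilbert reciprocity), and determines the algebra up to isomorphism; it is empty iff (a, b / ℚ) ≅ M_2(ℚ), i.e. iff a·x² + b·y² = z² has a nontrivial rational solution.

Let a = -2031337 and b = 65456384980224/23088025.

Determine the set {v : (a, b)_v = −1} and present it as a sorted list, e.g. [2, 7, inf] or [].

[3, 7, 11, 17, 23, 29]

(a, b) ≡ (-2031337, 383061) mod (ℚ^×)²; places V = {2, 3, 5, 7, 11, 17, 19, 23, 29, 31, 37, 43, ∞}.
(a,b)_23: α=1, u≡1; β=0, v≡5 (mod 23); (1|23)=+1, (5|23)=-1; sign (−1)^0·+1^0·-1^1 = -1.
(a,b)_31: α=1, u≡7; β=-4, v≡7 (mod 31); (7|31)=+1, (7|31)=+1; sign (−1)^0·+1^-4·+1^1 = +1.
(a,b)_3: α=0, u≡2; β=1, v≡1 (mod 3); (2|3)=-1, (1|3)=+1; sign (−1)^0·-1^1·+1^0 = -1.
(a,b)_2: α=0, β=8; u≡7, v≡5 (mod 8); ε(u)ε(v)=1·0, αω(v)=0·1, βω(u)=8·0; sum ≡ 0  ⇒  +1.
(a,b)_37: α=1, u≡7; β=1, v≡12 (mod 37); (7|37)=+1, (12|37)=+1; sign (−1)^0·+1^1·+1^1 = +1.
(a,b)_7: α=1, u≡1; β=1, v≡4 (mod 7); (1|7)=+1, (4|7)=+1; sign (−1)^1·+1^1·+1^1 = -1.
(a,b)_17: α=0, u≡10; β=1, v≡4 (mod 17); (10|17)=-1, (4|17)=+1; sign (−1)^0·-1^1·+1^0 = -1.
(a,b)_29: α=0, u≡26; β=1, v≡21 (mod 29); (26|29)=-1, (21|29)=-1; sign (−1)^0·-1^1·-1^0 = -1.
(a,b)_11: α=1, u≡1; β=0, v≡10 (mod 11); (1|11)=+1, (10|11)=-1; sign (−1)^0·+1^0·-1^1 = -1.
(a,b)_43: α=0, u≡26; β=2, v≡40 (mod 43); (26|43)=-1, (40|43)=+1; sign (−1)^0·-1^2·+1^0 = +1.
(a,b)_5: α=0, u≡3; β=-2, v≡4 (mod 5); (3|5)=-1, (4|5)=+1; sign (−1)^0·-1^-2·+1^0 = +1.
(a,b)_19: α=0, u≡10; β=2, v≡8 (mod 19); (10|19)=-1, (8|19)=-1; sign (−1)^0·-1^2·-1^0 = +1.
(a,b)_∞: sgn(-2031337)=−, sgn(383061)=+, so +1.
Ram(-2031337, 383061) = {3, 7, 11, 17, 23, 29}; no ℚ_3-point on the conic.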